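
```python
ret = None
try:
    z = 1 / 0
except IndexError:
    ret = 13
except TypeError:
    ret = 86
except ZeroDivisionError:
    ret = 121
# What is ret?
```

Step-by-step execution trace:
1. `z = 1 / 0` raises ZeroDivisionError.
2. `except IndexError` does not match ZeroDivisionError; skipped.
3. `except TypeError` does not match ZeroDivisionError; skipped.
4. `except ZeroDivisionError` matches → ret = 121.
Result: 121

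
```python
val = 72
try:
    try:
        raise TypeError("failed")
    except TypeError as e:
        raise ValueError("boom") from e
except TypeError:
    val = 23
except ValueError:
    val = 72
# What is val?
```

Step-by-step execution trace:
1. Inner try raises TypeError; inner `except TypeError as e` catches it.
2. `raise ValueError(...) from e` raises ValueError (TypeError is attached as __cause__, but only ValueError is active).
3. Outer `except TypeError` does not match ValueError; skipped.
4. Outer `except ValueError` matches → val = 72.
Result: 72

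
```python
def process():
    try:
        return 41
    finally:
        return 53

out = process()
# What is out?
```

Step-by-step execution trace:
1. `process()` enters try: `return 41` sets pending return value 41.
2. Before returning, `finally: return 53` runs and overrides the pending return.
3. process() returns 53 → out = 53.
Result: 53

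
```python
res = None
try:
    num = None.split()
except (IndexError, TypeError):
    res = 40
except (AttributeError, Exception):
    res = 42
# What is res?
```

Step-by-step execution trace:
1. `num = None.split()` raises AttributeError.
2. `except (IndexError, TypeError)` does not match AttributeError; skipped.
3. `except (AttributeError, Exception)` matches (AttributeError is in the tuple) → res = 42.
Result: 42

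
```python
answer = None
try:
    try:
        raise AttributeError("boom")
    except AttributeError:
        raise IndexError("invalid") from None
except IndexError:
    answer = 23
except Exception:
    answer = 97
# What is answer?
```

Step-by-step execution trace:
1. Inner try raises AttributeError; inner `except AttributeError` catches it.
2. `raise IndexError(...) from None` raises IndexError (from None suppresses __context__, but the active exception is still IndexError).
3. Outer `except IndexError` matches → answer = 23.
4. `except Exception` is not reached.
Result: 23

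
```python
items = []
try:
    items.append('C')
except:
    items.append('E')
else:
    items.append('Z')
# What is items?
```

Step-by-step execution trace:
1. try: `items.append('C')` → items = ['C']. No exception raised.
2. `except` is skipped.
3. `else` runs (try completed without exception): `items.append('Z')` → items = ['C', 'Z'].
Result: ['C', 'Z']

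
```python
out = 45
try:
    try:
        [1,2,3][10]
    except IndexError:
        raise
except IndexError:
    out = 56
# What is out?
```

Step-by-step execution trace:
1. Inner try: `[1,2,3][10]` raises IndexError.
2. Inner `except IndexError` matches; bare `raise` re-raises the same IndexError.
3. Outer `except IndexError` matches → out = 56.
Result: 56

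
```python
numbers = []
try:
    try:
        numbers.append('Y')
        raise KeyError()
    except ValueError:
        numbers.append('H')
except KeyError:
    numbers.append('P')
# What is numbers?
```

Step-by-step execution trace:
1. Inner try: `numbers.append('Y')` → numbers = ['Y'].
2. `raise KeyError()` raises KeyError.
3. Inner `except ValueError` does not match KeyError; exception propagates to outer try.
4. Outer `except KeyError` matches → `numbers.append('P')` → numbers = ['Y', 'P'].
Result: ['Y', 'P']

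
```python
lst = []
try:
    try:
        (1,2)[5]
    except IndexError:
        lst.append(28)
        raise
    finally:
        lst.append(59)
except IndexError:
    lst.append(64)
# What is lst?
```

Step-by-step execution trace:
1. Inner try: `(1,2)[5]` raises IndexError.
2. Inner `except IndexError` matches → `lst.append(28)` → lst = [28].
3. bare `raise` re-raises IndexError.
4. Inner `finally` runs during unwinding: `lst.append(59)` → lst = [28, 59].
5. Outer `except IndexError` matches → `lst.append(64)` → lst = [28, 59, 64].
Result: [28, 59, 64]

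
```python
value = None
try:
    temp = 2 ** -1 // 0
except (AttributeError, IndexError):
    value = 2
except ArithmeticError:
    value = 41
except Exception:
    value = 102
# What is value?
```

Step-by-step execution trace:
1. `temp = 2 ** -1 // 0` raises ZeroDivisionError.
2. `except (AttributeError, IndexError)` does not match ZeroDivisionError; skipped.
3. `except ArithmeticError` matches (ZeroDivisionError is a subclass of ArithmeticError) → value = 41.
4. `except Exception` is not reached.
Result: 41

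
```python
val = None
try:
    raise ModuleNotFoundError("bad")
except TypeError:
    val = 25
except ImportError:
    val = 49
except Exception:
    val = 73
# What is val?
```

Step-by-step execution trace:
1. `raise ModuleNotFoundError(...)` raises ModuleNotFoundError.
2. `except TypeError` does not match (ModuleNotFoundError is not a subclass of TypeError); skipped.
3. `except ImportError` matches (ModuleNotFoundError is a subclass of ImportError) → val = 49.
4. `except Exception` is not reached.
Result: 49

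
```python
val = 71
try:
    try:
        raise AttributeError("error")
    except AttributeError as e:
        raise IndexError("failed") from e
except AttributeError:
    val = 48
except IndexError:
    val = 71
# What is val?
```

Step-by-step execution trace:
1. Inner try raises AttributeError; inner `except AttributeError as e` catches it.
2. `raise IndexError(...) from e` raises IndexError (AttributeError is attached as __cause__, but only IndexError is active).
3. Outer `except AttributeError` does not match IndexError; skipped.
4. Outer `except IndexError` matches → val = 71.
Result: 71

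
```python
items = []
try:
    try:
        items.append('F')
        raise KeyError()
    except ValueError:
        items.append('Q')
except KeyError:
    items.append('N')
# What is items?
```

Step-by-step execution trace:
1. Inner try: `items.append('F')` → items = ['F'].
2. `raise KeyError()` raises KeyError.
3. Inner `except ValueError` does not match KeyError; exception propagates to outer try.
4. Outer `except KeyError` matches → `items.append('N')` → items = ['F', 'N'].
Result: ['F', 'N']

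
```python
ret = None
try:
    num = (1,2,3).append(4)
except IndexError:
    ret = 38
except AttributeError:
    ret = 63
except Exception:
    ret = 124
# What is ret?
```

Step-by-step execution trace:
1. `num = (1,2,3).append(4)` raises AttributeError.
2. `except IndexError` does not match AttributeError; skipped.
3. `except AttributeError` matches → ret = 63.
4. Remaining except clauses are skipped.
Result: 63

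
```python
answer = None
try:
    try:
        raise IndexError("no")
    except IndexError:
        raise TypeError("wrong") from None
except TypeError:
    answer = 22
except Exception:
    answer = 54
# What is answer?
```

Step-by-step execution trace:
1. Inner try raises IndexError; inner `except IndexError` catches it.
2. `raise TypeError(...) from None` raises TypeError (from None suppresses __context__, but the active exception is still TypeError).
3. Outer `except TypeError` matches → answer = 22.
4. `except Exception` is not reached.
Result: 22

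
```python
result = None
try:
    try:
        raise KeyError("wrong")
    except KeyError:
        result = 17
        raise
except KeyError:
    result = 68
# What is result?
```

Step-by-step execution trace:
1. Inner try: `raise KeyError("wrong")` raises KeyError.
2. Inner `except KeyError` matches → result = 17.
3. bare `raise` re-raises the same KeyError.
4. Outer `except KeyError` matches → result = 68.
Result: 68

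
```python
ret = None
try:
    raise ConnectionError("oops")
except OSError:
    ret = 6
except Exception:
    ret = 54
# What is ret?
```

Step-by-step execution trace:
1. `raise ConnectionError(...)` raises ConnectionError.
2. `except OSError` matches (ConnectionError is a subclass of OSError) → ret = 6.
3. `except Exception` is not reached.
Result: 6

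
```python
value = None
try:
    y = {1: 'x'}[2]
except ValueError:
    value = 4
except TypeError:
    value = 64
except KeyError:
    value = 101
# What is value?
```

Step-by-step execution trace:
1. `y = {1: 'x'}[2]` raises KeyError.
2. `except ValueError` does not match KeyError; skipped.
3. `except TypeError` does not match KeyError; skipped.
4. `except KeyError` matches → value = 101.
Result: 101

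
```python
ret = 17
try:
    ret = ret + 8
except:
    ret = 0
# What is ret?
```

Step-by-step execution trace:
1. ret starts at 17.
2. try: `ret = ret + 8` → ret = 25. No exception raised.
3. `except` is skipped.
Result: 25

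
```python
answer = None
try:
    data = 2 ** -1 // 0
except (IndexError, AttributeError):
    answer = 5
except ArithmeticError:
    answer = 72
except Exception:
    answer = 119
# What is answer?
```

Step-by-step execution trace:
1. `data = 2 ** -1 // 0` raises ZeroDivisionError.
2. `except (IndexError, AttributeError)` does not match ZeroDivisionError; skipped.
3. `except ArithmeticError` matches (ZeroDivisionError is a subclass of ArithmeticError) → answer = 72.
4. `except Exception` is not reached.
Result: 72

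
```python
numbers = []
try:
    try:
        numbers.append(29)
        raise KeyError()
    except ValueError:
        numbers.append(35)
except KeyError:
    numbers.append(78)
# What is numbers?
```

Step-by-step execution trace:
1. Inner try: `numbers.append(29)` → numbers = [29].
2. `raise KeyError()` raises KeyError.
3. Inner `except ValueError` does not match KeyError; exception propagates to outer try.
4. Outer `except KeyError` matches → `numbers.append(78)` → numbers = [29, 78].
Result: [29, 78]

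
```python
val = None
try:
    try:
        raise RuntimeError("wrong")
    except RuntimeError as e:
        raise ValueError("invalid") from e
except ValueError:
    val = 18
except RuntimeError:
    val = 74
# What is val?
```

Step-by-step execution trace:
1. Inner try raises RuntimeError; inner `except RuntimeError as e` catches it.
2. `raise ValueError(...) from e` raises ValueError (RuntimeError is attached as __cause__, but only ValueError is active).
3. Outer `except ValueError` matches → val = 18.
4. `except RuntimeError` is not reached.
Result: 18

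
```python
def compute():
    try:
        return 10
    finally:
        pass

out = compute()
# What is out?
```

Step-by-step execution trace:
1. `compute()` enters try: `return 10` sets pending return value 10.
2. Before returning, `finally: pass` runs (no effect).
3. compute() returns 10 → out = 10.
Result: 10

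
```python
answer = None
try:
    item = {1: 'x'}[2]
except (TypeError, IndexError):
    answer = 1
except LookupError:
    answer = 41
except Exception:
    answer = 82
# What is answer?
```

Step-by-step execution trace:
1. `item = {1: 'x'}[2]` raises KeyError.
2. `except (TypeError, IndexError)` does not match KeyError; skipped.
3. `except LookupError` matches (KeyError is a subclass of LookupError) → answer = 41.
4. `except Exception` is not reached.
Result: 41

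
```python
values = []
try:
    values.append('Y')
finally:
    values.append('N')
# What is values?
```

Step-by-step execution trace:
1. try: `values.append('Y')` → values = ['Y'].
2. The try body completes without raising.
3. finally always runs: `values.append('N')` → values = ['Y', 'N'].
Result: ['Y', 'N']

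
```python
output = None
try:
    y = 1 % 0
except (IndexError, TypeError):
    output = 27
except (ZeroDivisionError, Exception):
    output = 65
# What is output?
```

Step-by-step execution trace:
1. `y = 1 % 0` raises ZeroDivisionError.
2. `except (IndexError, TypeError)` does not match ZeroDivisionError; skipped.
3. `except (ZeroDivisionError, Exception)` matches (ZeroDivisionError is in the tuple) → output = 65.
Result: 65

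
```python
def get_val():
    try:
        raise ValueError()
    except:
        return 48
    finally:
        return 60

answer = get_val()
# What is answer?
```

Step-by-step execution trace:
1. `get_val()` enters try: `raise ValueError()` raises ValueError.
2. bare `except` matches → `return 48` sets pending return value 48.
3. Before returning, `finally: return 60` runs and overrides the pending return.
4. get_val() returns 60 → answer = 60.
Result: 60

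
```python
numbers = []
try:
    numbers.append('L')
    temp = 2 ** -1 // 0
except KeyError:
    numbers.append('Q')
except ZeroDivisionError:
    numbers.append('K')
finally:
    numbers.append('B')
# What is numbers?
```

Step-by-step execution trace:
1. try: `numbers.append('L')` → numbers = ['L'].
2. `temp = 2 ** -1 // 0` raises ZeroDivisionError.
3. `except KeyError` does not match ZeroDivisionError; skipped.
4. `except ZeroDivisionError` matches → `numbers.append('K')` → numbers = ['L', 'K'].
5. finally always runs: `numbers.append('B')` → numbers = ['L', 'K', 'B'].
Result: ['L', 'K', 'B']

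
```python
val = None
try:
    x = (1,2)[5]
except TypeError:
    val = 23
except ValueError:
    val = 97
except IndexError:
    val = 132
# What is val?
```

Step-by-step execution trace:
1. `x = (1,2)[5]` raises IndexError.
2. `except TypeError` does not match IndexError; skipped.
3. `except ValueError` does not match IndexError; skipped.
4. `except IndexError` matches → val = 132.
Result: 132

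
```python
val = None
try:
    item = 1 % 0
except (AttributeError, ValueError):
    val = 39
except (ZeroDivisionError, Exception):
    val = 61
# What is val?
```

Step-by-step execution trace:
1. `item = 1 % 0` raises ZeroDivisionError.
2. `except (AttributeError, ValueError)` does not match ZeroDivisionError; skipped.
3. `except (ZeroDivisionError, Exception)` matches (ZeroDivisionError is in the tuple) → val = 61.
Result: 61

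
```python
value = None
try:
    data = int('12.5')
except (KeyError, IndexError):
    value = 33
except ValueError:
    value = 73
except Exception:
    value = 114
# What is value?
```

Step-by-step execution trace:
1. `data = int('12.5')` raises ValueError.
2. `except (KeyError, IndexError)` does not match ValueError; skipped.
3. `except ValueError` matches (exact type match) → value = 73.
4. `except Exception` is not reached.
Result: 73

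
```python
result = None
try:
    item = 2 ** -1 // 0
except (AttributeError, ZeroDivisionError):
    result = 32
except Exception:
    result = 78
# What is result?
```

Step-by-step execution trace:
1. `item = 2 ** -1 // 0` raises ZeroDivisionError.
2. `except (AttributeError, ZeroDivisionError)` matches (ZeroDivisionError is in the tuple) → result = 32.
3. `except Exception` is not reached.
Result: 32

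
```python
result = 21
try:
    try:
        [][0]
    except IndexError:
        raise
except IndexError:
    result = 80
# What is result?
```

Step-by-step execution trace:
1. Inner try: `[][0]` raises IndexError.
2. Inner `except IndexError` matches; bare `raise` re-raises the same IndexError.
3. Outer `except IndexError` matches → result = 80.
Result: 80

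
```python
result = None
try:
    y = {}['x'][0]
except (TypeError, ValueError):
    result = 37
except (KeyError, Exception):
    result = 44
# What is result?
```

Step-by-step execution trace:
1. `y = {}['x'][0]` raises KeyError.
2. `except (TypeError, ValueError)` does not match KeyError; skipped.
3. `except (KeyError, Exception)` matches (KeyError is in the tuple) → result = 44.
Result: 44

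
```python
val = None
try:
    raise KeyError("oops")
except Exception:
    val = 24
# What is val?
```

Step-by-step execution trace:
1. `raise KeyError(...)` raises KeyError.
2. `except Exception` matches (KeyError is a subclass of Exception) → val = 24.
Result: 24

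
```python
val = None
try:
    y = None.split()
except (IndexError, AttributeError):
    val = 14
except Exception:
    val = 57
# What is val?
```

Step-by-step execution trace:
1. `y = None.split()` raises AttributeError.
2. `except (IndexError, AttributeError)` matches (AttributeError is in the tuple) → val = 14.
3. `except Exception` is not reached.
Result: 14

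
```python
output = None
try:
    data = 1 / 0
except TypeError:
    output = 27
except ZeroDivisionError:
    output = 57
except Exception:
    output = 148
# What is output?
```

Step-by-step execution trace:
1. `data = 1 / 0` raises ZeroDivisionError.
2. `except TypeError` does not match ZeroDivisionError; skipped.
3. `except ZeroDivisionError` matches → output = 57.
4. Remaining except clauses are skipped.
Result: 57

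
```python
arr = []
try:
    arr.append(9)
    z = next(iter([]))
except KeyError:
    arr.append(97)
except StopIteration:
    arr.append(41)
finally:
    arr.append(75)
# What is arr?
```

Step-by-step execution trace:
1. try: `arr.append(9)` → arr = [9].
2. `z = next(iter([]))` raises StopIteration.
3. `except KeyError` does not match StopIteration; skipped.
4. `except StopIteration` matches → `arr.append(41)` → arr = [9, 41].
5. finally always runs: `arr.append(75)` → arr = [9, 41, 75].
Result: [9, 41, 75]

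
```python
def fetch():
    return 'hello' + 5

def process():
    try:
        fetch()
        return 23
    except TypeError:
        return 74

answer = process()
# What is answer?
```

Step-by-step execution trace:
1. `process()` calls `fetch()`.
2. `fetch()` evaluates `'hello' + 5`, which raises TypeError; it propagates to the caller.
3. `return 23` is not reached.
4. `except TypeError` in process matches → returns 74.
5. answer = 74.
Result: 74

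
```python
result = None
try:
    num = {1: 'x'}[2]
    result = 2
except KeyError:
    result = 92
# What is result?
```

Step-by-step execution trace:
1. `num = {1: 'x'}[2]` raises KeyError.
2. `result = 2` is not reached.
3. `except KeyError` matches → result = 92.
Result: 92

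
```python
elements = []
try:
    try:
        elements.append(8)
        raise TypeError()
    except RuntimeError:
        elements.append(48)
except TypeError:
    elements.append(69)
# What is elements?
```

Step-by-step execution trace:
1. Inner try: `elements.append(8)` → elements = [8].
2. `raise TypeError()` raises TypeError.
3. Inner `except RuntimeError` does not match TypeError; exception propagates to outer try.
4. Outer `except TypeError` matches → `elements.append(69)` → elements = [8, 69].
Result: [8, 69]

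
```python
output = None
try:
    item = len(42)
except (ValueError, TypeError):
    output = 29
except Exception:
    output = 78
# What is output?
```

Step-by-step execution trace:
1. `item = len(42)` raises TypeError.
2. `except (ValueError, TypeError)` matches (TypeError is in the tuple) → output = 29.
3. `except Exception` is not reached.
Result: 29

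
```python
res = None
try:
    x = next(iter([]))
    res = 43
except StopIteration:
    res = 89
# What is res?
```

Step-by-step execution trace:
1. `x = next(iter([]))` raises StopIteration.
2. `res = 43` is not reached.
3. `except StopIteration` matches → res = 89.
Result: 89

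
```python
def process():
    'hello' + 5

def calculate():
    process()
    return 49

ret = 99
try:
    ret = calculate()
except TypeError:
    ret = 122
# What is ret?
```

Step-by-step execution trace:
1. ret starts at 99.
2. try: `calculate()` calls `process()`.
3. `process()` evaluates `'hello' + 5`, which raises TypeError; it propagates through calculate (uncaught).
4. `return 49` in calculate is not reached; the assignment to ret does not complete.
5. `except TypeError` matches → ret = 122.
Result: 122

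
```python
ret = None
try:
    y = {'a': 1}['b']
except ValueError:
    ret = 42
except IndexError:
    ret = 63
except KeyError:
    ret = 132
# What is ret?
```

Step-by-step execution trace:
1. `y = {'a': 1}['b']` raises KeyError.
2. `except ValueError` does not match KeyError; skipped.
3. `except IndexError` does not match KeyError; skipped.
4. `except KeyError` matches → ret = 132.
Result: 132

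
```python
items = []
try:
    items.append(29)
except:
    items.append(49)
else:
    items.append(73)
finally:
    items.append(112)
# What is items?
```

Step-by-step execution trace:
1. try: `items.append(29)` → items = [29]. No exception raised.
2. `except` is skipped.
3. `else` runs: `items.append(73)` → items = [29, 73].
4. `finally` always runs: `items.append(112)` → items = [29, 73, 112].
Result: [29, 73, 112]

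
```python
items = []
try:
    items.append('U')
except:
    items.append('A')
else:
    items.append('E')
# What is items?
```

Step-by-step execution trace:
1. try: `items.append('U')` → items = ['U']. No exception raised.
2. `except` is skipped.
3. `else` runs (try completed without exception): `items.append('E')` → items = ['U', 'E'].
Result: ['U', 'E']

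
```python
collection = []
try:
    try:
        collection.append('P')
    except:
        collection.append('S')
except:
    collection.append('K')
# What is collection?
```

Step-by-step execution trace:
1. Inner try: `collection.append('P')` → collection = ['P']. No exception raised.
2. Inner `except` is skipped.
3. Inner try completes normally; outer `except` is skipped.
Result: ['P']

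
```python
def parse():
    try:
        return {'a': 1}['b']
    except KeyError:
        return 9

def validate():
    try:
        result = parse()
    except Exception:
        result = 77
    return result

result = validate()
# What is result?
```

Step-by-step execution trace:
1. `validate()` calls `parse()`.
2. In parse: `{'a': 1}['b']` raises KeyError; `except KeyError` catches it → returns 9.
3. In validate: `result = parse()` → result = 9. No exception reaches validate.
4. `except Exception` is skipped; validate returns 9.
5. result = 9.
Result: 9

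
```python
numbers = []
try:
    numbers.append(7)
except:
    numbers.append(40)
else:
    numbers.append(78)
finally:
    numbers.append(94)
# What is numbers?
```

Step-by-step execution trace:
1. try: `numbers.append(7)` → numbers = [7]. No exception raised.
2. `except` is skipped.
3. `else` runs: `numbers.append(78)` → numbers = [7, 78].
4. `finally` always runs: `numbers.append(94)` → numbers = [7, 78, 94].
Result: [7, 78, 94]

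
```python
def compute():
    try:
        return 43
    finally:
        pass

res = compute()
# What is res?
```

Step-by-step execution trace:
1. `compute()` enters try: `return 43` sets pending return value 43.
2. Before returning, `finally: pass` runs (no effect).
3. compute() returns 43 → res = 43.
Result: 43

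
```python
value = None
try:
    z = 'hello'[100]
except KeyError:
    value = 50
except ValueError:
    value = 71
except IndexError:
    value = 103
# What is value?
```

Step-by-step execution trace:
1. `z = 'hello'[100]` raises IndexError.
2. `except KeyError` does not match IndexError; skipped.
3. `except ValueError` does not match IndexError; skipped.
4. `except IndexError` matches → value = 103.
Result: 103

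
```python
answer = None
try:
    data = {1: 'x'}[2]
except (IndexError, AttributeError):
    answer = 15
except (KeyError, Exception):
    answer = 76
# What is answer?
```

Step-by-step execution trace:
1. `data = {1: 'x'}[2]` raises KeyError.
2. `except (IndexError, AttributeError)` does not match KeyError; skipped.
3. `except (KeyError, Exception)` matches (KeyError is in the tuple) → answer = 76.
Result: 76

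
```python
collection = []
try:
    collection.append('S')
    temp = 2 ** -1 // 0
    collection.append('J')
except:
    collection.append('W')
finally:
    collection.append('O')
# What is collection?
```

Step-by-step execution trace:
1. try: `collection.append('S')` → collection = ['S'].
2. `temp = 2 ** -1 // 0` raises ZeroDivisionError; `collection.append('J')` is not reached.
3. bare `except` matches → `collection.append('W')` → collection = ['S', 'W'].
4. finally always runs: `collection.append('O')` → collection = ['S', 'W', 'O'].
Result: ['S', 'W', 'O']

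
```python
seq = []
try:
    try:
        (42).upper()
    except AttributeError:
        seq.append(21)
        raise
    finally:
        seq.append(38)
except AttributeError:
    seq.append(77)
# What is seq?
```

Step-by-step execution trace:
1. Inner try: `(42).upper()` raises AttributeError.
2. Inner `except AttributeError` matches → `seq.append(21)` → seq = [21].
3. bare `raise` re-raises AttributeError.
4. Inner `finally` runs during unwinding: `seq.append(38)` → seq = [21, 38].
5. Outer `except AttributeError` matches → `seq.append(77)` → seq = [21, 38, 77].
Result: [21, 38, 77]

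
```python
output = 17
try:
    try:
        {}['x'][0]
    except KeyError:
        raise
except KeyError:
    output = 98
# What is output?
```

Step-by-step execution trace:
1. Inner try: `{}['x'][0]` raises KeyError.
2. Inner `except KeyError` matches; bare `raise` re-raises the same KeyError.
3. Outer `except KeyError` matches → output = 98.
Result: 98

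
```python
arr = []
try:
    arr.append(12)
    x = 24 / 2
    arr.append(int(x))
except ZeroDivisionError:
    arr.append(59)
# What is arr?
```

Step-by-step execution trace:
1. try: `arr.append(12)` → arr = [12].
2. `x = 24 / 2` → x = 12.0. No exception raised.
3. `arr.append(int(x))` → arr = [12, 12].
4. `except ZeroDivisionError` is skipped (no exception was raised).
Result: [12, 12]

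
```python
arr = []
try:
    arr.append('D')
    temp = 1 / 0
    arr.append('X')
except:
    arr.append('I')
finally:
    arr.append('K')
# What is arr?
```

Step-by-step execution trace:
1. try: `arr.append('D')` → arr = ['D'].
2. `temp = 1 / 0` raises ZeroDivisionError; `arr.append('X')` is not reached.
3. bare `except` matches → `arr.append('I')` → arr = ['D', 'I'].
4. finally always runs: `arr.append('K')` → arr = ['D', 'I', 'K'].
Result: ['D', 'I', 'K']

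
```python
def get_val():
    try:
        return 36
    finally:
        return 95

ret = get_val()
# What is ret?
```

Step-by-step execution trace:
1. `get_val()` enters try: `return 36` sets pending return value 36.
2. Before returning, `finally: return 95` runs and overrides the pending return.
3. get_val() returns 95 → ret = 95.
Result: 95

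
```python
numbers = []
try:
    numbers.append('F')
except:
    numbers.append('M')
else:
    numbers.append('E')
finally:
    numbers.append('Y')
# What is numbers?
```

Step-by-step execution trace:
1. try: `numbers.append('F')` → numbers = ['F']. No exception raised.
2. `except` is skipped.
3. `else` runs: `numbers.append('E')` → numbers = ['F', 'E'].
4. `finally` always runs: `numbers.append('Y')` → numbers = ['F', 'E', 'Y'].
Result: ['F', 'E', 'Y']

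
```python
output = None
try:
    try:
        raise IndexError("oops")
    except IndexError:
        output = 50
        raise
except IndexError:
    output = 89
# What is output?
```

Step-by-step execution trace:
1. Inner try: `raise IndexError("oops")` raises IndexError.
2. Inner `except IndexError` matches → output = 50.
3. bare `raise` re-raises the same IndexError.
4. Outer `except IndexError` matches → output = 89.
Result: 89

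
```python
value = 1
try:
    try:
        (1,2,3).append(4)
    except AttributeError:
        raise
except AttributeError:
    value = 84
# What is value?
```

Step-by-step execution trace:
1. Inner try: `(1,2,3).append(4)` raises AttributeError.
2. Inner `except AttributeError` matches; bare `raise` re-raises the same AttributeError.
3. Outer `except AttributeError` matches → value = 84.
Result: 84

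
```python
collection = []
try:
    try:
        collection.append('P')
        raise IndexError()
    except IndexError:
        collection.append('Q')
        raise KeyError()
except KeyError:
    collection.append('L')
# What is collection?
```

Step-by-step execution trace:
1. Inner try: `collection.append('P')` → collection = ['P'].
2. `raise IndexError()` raises IndexError.
3. Inner `except IndexError` matches → `collection.append('Q')` → collection = ['P', 'Q'].
4. `raise KeyError()` raises KeyError; propagates to outer try.
5. Outer `except KeyError` matches → `collection.append('L')` → collection = ['P', 'Q', 'L'].
Result: ['P', 'Q', 'L']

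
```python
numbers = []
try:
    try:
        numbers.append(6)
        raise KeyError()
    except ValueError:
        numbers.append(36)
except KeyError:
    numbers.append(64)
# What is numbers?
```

Step-by-step execution trace:
1. Inner try: `numbers.append(6)` → numbers = [6].
2. `raise KeyError()` raises KeyError.
3. Inner `except ValueError` does not match KeyError; exception propagates to outer try.
4. Outer `except KeyError` matches → `numbers.append(64)` → numbers = [6, 64].
Result: [6, 64]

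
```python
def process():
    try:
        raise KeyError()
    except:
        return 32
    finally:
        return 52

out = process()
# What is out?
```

Step-by-step execution trace:
1. `process()` enters try: `raise KeyError()` raises KeyError.
2. bare `except` matches → `return 32` sets pending return value 32.
3. Before returning, `finally: return 52` runs and overrides the pending return.
4. process() returns 52 → out = 52.
Result: 52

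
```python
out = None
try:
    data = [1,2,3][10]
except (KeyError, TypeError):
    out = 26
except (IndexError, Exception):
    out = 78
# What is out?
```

Step-by-step execution trace:
1. `data = [1,2,3][10]` raises IndexError.
2. `except (KeyError, TypeError)` does not match IndexError; skipped.
3. `except (IndexError, Exception)` matches (IndexError is in the tuple) → out = 78.
Result: 78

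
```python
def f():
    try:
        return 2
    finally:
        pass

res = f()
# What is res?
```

Step-by-step execution trace:
1. `f()` enters try: `return 2` sets pending return value 2.
2. Before returning, `finally: pass` runs (no effect).
3. f() returns 2 → res = 2.
Result: 2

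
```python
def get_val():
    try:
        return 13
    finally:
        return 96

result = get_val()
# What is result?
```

Step-by-step execution trace:
1. `get_val()` enters try: `return 13` sets pending return value 13.
2. Before returning, `finally: return 96` runs and overrides the pending return.
3. get_val() returns 96 → result = 96.
Result: 96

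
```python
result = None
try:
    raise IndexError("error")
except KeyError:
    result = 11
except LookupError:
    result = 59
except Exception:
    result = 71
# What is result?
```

Step-by-step execution trace:
1. `raise IndexError(...)` raises IndexError.
2. `except KeyError` does not match (IndexError is not a subclass of KeyError); skipped.
3. `except LookupError` matches (IndexError is a subclass of LookupError) → result = 59.
4. `except Exception` is not reached.
Result: 59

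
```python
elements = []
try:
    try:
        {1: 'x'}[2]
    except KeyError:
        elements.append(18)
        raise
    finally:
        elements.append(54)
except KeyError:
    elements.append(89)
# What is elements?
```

Step-by-step execution trace:
1. Inner try: `{1: 'x'}[2]` raises KeyError.
2. Inner `except KeyError` matches → `elements.append(18)` → elements = [18].
3. bare `raise` re-raises KeyError.
4. Inner `finally` runs during unwinding: `elements.append(54)` → elements = [18, 54].
5. Outer `except KeyError` matches → `elements.append(89)` → elements = [18, 54, 89].
Result: [18, 54, 89]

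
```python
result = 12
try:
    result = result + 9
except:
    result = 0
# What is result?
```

Step-by-step execution trace:
1. result starts at 12.
2. try: `result = result + 9` → result = 21. No exception raised.
3. `except` is skipped.
Result: 21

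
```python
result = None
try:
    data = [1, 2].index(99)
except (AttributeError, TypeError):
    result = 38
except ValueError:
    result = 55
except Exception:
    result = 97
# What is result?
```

Step-by-step execution trace:
1. `data = [1, 2].index(99)` raises ValueError.
2. `except (AttributeError, TypeError)` does not match ValueError; skipped.
3. `except ValueError` matches (exact type match) → result = 55.
4. `except Exception` is not reached.
Result: 55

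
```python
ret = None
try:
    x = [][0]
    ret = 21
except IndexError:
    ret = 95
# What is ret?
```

Step-by-step execution trace:
1. `x = [][0]` raises IndexError.
2. `ret = 21` is not reached.
3. `except IndexError` matches → ret = 95.
Result: 95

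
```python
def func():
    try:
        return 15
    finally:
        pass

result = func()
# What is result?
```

Step-by-step execution trace:
1. `func()` enters try: `return 15` sets pending return value 15.
2. Before returning, `finally: pass` runs (no effect).
3. func() returns 15 → result = 15.
Result: 15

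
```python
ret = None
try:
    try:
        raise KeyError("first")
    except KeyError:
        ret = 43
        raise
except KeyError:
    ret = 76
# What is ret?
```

Step-by-step execution trace:
1. Inner try: `raise KeyError("first")` raises KeyError.
2. Inner `except KeyError` matches → ret = 43.
3. bare `raise` re-raises the same KeyError.
4. Outer `except KeyError` matches → ret = 76.
Result: 76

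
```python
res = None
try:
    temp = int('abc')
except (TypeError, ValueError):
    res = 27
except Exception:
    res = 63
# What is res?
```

Step-by-step execution trace:
1. `temp = int('abc')` raises ValueError.
2. `except (TypeError, ValueError)` matches (ValueError is in the tuple) → res = 27.
3. `except Exception` is not reached.
Result: 27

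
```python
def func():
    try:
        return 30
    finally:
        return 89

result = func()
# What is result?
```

Step-by-step execution trace:
1. `func()` enters try: `return 30` sets pending return value 30.
2. Before returning, `finally: return 89` runs and overrides the pending return.
3. func() returns 89 → result = 89.
Result: 89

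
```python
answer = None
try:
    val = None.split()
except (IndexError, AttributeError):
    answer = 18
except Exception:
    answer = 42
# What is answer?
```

Step-by-step execution trace:
1. `val = None.split()` raises AttributeError.
2. `except (IndexError, AttributeError)` matches (AttributeError is in the tuple) → answer = 18.
3. `except Exception` is not reached.
Result: 18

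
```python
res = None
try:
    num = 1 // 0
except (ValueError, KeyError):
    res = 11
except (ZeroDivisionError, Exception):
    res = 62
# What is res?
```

Step-by-step execution trace:
1. `num = 1 // 0` raises ZeroDivisionError.
2. `except (ValueError, KeyError)` does not match ZeroDivisionError; skipped.
3. `except (ZeroDivisionError, Exception)` matches (ZeroDivisionError is in the tuple) → res = 62.
Result: 62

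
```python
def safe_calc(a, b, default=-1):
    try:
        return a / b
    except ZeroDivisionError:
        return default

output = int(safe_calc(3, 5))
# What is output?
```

Step-by-step execution trace:
1. `safe_calc(3, 5)` enters try: `return 3 / 5` → returns 0.6. No exception raised.
2. `except ZeroDivisionError` is skipped.
3. `int(0.6)` → 0 → output = 0.
Result: 0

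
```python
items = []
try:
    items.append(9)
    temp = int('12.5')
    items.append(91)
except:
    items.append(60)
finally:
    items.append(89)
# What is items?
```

Step-by-step execution trace:
1. try: `items.append(9)` → items = [9].
2. `temp = int('12.5')` raises ValueError; `items.append(91)` is not reached.
3. bare `except` matches → `items.append(60)` → items = [9, 60].
4. finally always runs: `items.append(89)` → items = [9, 60, 89].
Result: [9, 60, 89]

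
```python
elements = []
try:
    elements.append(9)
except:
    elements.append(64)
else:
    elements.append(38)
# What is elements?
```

Step-by-step execution trace:
1. try: `elements.append(9)` → elements = [9]. No exception raised.
2. `except` is skipped.
3. `else` runs (try completed without exception): `elements.append(38)` → elements = [9, 38].
Result: [9, 38]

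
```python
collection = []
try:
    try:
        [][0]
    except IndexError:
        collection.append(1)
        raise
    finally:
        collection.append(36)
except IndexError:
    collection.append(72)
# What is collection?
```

Step-by-step execution trace:
1. Inner try: `[][0]` raises IndexError.
2. Inner `except IndexError` matches → `collection.append(1)` → collection = [1].
3. bare `raise` re-raises IndexError.
4. Inner `finally` runs during unwinding: `collection.append(36)` → collection = [1, 36].
5. Outer `except IndexError` matches → `collection.append(72)` → collection = [1, 36, 72].
Result: [1, 36, 72]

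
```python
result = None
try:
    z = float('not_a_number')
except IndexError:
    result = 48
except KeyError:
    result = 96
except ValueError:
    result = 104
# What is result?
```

Step-by-step execution trace:
1. `z = float('not_a_number')` raises ValueError.
2. `except IndexError` does not match ValueError; skipped.
3. `except KeyError` does not match ValueError; skipped.
4. `except ValueError` matches → result = 104.
Result: 104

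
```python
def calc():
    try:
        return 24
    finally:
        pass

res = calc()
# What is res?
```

Step-by-step execution trace:
1. `calc()` enters try: `return 24` sets pending return value 24.
2. Before returning, `finally: pass` runs (no effect).
3. calc() returns 24 → res = 24.
Result: 24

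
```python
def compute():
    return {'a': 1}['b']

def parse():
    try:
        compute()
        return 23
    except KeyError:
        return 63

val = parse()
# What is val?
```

Step-by-step execution trace:
1. `parse()` calls `compute()`.
2. `compute()` evaluates `{'a': 1}['b']`, which raises KeyError; it propagates to the caller.
3. `return 23` is not reached.
4. `except KeyError` in parse matches → returns 63.
5. val = 63.
Result: 63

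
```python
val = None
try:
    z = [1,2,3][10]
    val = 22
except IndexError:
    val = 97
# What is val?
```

Step-by-step execution trace:
1. `z = [1,2,3][10]` raises IndexError.
2. `val = 22` is not reached.
3. `except IndexError` matches → val = 97.
Result: 97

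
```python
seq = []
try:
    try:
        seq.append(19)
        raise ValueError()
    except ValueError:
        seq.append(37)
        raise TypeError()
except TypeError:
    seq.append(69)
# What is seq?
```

Step-by-step execution trace:
1. Inner try: `seq.append(19)` → seq = [19].
2. `raise ValueError()` raises ValueError.
3. Inner `except ValueError` matches → `seq.append(37)` → seq = [19, 37].
4. `raise TypeError()` raises TypeError; propagates to outer try.
5. Outer `except TypeError` matches → `seq.append(69)` → seq = [19, 37, 69].
Result: [19, 37, 69]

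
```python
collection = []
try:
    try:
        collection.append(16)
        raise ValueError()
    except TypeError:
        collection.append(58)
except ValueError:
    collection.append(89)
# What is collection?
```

Step-by-step execution trace:
1. Inner try: `collection.append(16)` → collection = [16].
2. `raise ValueError()` raises ValueError.
3. Inner `except TypeError` does not match ValueError; exception propagates to outer try.
4. Outer `except ValueError` matches → `collection.append(89)` → collection = [16, 89].
Result: [16, 89]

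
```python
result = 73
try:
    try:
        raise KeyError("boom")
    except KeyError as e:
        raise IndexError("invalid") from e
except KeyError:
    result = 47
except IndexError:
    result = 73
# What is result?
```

Step-by-step execution trace:
1. Inner try raises KeyError; inner `except KeyError as e` catches it.
2. `raise IndexError(...) from e` raises IndexError (KeyError is attached as __cause__, but only IndexError is active).
3. Outer `except KeyError` does not match IndexError; skipped.
4. Outer `except IndexError` matches → result = 73.
Result: 73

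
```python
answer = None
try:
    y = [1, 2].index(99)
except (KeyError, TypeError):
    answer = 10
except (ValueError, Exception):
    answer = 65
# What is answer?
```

Step-by-step execution trace:
1. `y = [1, 2].index(99)` raises ValueError.
2. `except (KeyError, TypeError)` does not match ValueError; skipped.
3. `except (ValueError, Exception)` matches (ValueError is in the tuple) → answer = 65.
Result: 65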